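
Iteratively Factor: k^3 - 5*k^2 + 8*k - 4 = (k - 1)*(k^2 - 4*k + 4) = (k - 2)*(k - 1)*(k - 2)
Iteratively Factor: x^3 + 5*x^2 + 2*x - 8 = (x + 2)*(x^2 + 3*x - 4) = (x + 2)*(x + 4)*(x - 1)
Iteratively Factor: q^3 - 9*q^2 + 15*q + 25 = (q + 1)*(q^2 - 10*q + 25) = (q - 5)*(q + 1)*(q - 5)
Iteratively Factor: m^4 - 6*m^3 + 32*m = (m - 4)*(m^3 - 2*m^2 - 8*m) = (m - 4)^2*(m^2 + 2*m) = m*(m - 4)^2*(m + 2)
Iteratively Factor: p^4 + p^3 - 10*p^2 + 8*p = (p + 4)*(p^3 - 3*p^2 + 2*p) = (p - 2)*(p + 4)*(p^2 - p) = (p - 2)*(p - 1)*(p + 4)*(p)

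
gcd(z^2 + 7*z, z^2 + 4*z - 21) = z + 7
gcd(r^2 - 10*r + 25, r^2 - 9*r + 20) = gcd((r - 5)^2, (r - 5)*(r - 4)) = r - 5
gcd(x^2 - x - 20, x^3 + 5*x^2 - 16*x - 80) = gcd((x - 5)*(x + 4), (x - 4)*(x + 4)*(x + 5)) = x + 4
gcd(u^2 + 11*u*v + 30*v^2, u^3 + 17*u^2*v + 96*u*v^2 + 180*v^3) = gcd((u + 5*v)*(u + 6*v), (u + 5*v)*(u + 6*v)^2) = u^2 + 11*u*v + 30*v^2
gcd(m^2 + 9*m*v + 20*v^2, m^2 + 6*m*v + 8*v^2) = m + 4*v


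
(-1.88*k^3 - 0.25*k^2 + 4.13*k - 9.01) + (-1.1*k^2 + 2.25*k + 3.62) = -1.88*k^3 - 1.35*k^2 + 6.38*k - 5.39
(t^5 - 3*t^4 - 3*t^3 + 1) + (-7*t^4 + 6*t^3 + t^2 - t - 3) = t^5 - 10*t^4 + 3*t^3 + t^2 - t - 2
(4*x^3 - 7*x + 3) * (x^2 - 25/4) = 4*x^5 - 32*x^3 + 3*x^2 + 175*x/4 - 75/4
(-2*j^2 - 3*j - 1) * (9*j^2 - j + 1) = -18*j^4 - 25*j^3 - 8*j^2 - 2*j - 1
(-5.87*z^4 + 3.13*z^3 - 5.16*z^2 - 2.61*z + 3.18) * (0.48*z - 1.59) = -2.8176*z^5 + 10.8357*z^4 - 7.4535*z^3 + 6.9516*z^2 + 5.6763*z - 5.0562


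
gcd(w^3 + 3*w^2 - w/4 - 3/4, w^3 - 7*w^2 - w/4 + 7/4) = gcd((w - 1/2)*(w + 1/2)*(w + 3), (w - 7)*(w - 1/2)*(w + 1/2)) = w^2 - 1/4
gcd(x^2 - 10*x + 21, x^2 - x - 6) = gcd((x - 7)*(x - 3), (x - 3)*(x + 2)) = x - 3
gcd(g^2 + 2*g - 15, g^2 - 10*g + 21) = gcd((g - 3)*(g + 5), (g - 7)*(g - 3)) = g - 3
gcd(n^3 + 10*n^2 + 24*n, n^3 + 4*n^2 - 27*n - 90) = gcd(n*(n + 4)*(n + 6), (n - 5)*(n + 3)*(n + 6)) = n + 6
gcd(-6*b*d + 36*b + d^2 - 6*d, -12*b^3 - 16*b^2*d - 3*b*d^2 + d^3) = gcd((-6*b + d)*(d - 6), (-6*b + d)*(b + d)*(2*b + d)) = 6*b - d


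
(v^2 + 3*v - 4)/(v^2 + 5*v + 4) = (v - 1)/(v + 1)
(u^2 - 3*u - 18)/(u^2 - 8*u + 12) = (u + 3)/(u - 2)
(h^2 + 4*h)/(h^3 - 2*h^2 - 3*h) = (h + 4)/(h^2 - 2*h - 3)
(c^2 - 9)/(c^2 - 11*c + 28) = (c^2 - 9)/(c^2 - 11*c + 28)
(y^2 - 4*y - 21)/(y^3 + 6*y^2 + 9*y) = (y - 7)/(y*(y + 3))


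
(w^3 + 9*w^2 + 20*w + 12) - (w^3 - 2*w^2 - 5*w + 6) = 11*w^2 + 25*w + 6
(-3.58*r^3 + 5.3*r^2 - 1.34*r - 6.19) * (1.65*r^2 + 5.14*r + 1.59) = -5.907*r^5 - 9.6562*r^4 + 19.3388*r^3 - 8.6741*r^2 - 33.9472*r - 9.8421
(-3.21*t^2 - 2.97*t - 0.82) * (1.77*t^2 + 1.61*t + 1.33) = -5.6817*t^4 - 10.425*t^3 - 10.5024*t^2 - 5.2703*t - 1.0906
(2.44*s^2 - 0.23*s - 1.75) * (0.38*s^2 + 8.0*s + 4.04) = 0.9272*s^4 + 19.4326*s^3 + 7.3526*s^2 - 14.9292*s - 7.07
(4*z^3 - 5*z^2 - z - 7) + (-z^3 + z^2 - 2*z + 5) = 3*z^3 - 4*z^2 - 3*z - 2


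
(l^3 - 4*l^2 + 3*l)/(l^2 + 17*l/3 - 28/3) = 3*l*(l^2 - 4*l + 3)/(3*l^2 + 17*l - 28)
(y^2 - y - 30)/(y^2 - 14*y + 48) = (y + 5)/(y - 8)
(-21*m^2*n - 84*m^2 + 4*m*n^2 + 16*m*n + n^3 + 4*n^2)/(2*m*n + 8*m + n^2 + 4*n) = (-21*m^2 + 4*m*n + n^2)/(2*m + n)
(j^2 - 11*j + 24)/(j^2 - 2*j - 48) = (j - 3)/(j + 6)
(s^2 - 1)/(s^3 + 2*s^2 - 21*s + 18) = (s + 1)/(s^2 + 3*s - 18)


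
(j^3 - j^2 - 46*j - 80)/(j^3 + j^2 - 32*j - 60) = (j - 8)/(j - 6)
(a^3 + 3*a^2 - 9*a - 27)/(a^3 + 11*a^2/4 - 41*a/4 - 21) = 4*(a^2 + 6*a + 9)/(4*a^2 + 23*a + 28)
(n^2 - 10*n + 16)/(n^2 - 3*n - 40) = (n - 2)/(n + 5)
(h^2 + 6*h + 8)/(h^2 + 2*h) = (h + 4)/h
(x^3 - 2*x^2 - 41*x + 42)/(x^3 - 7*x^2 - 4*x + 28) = (x^2 + 5*x - 6)/(x^2 - 4)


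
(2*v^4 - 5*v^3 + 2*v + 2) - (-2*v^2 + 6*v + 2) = 2*v^4 - 5*v^3 + 2*v^2 - 4*v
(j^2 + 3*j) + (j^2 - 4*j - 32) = 2*j^2 - j - 32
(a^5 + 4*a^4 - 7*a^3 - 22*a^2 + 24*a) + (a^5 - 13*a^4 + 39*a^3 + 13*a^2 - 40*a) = 2*a^5 - 9*a^4 + 32*a^3 - 9*a^2 - 16*a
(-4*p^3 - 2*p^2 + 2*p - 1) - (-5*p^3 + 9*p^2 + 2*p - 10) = p^3 - 11*p^2 + 9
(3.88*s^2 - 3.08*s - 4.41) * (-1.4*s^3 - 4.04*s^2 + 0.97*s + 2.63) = -5.432*s^5 - 11.3632*s^4 + 22.3808*s^3 + 25.0332*s^2 - 12.3781*s - 11.5983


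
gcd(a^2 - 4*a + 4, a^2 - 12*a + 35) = 1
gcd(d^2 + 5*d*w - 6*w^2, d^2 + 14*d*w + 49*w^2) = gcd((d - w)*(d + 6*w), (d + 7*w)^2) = 1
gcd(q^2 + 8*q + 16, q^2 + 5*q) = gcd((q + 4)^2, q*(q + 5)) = 1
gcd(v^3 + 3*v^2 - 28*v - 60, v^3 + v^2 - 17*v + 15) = 1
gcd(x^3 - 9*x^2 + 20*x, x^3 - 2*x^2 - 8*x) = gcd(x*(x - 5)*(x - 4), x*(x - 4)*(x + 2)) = x^2 - 4*x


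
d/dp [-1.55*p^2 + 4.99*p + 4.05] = 4.99 - 3.1*p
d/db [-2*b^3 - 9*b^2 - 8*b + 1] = -6*b^2 - 18*b - 8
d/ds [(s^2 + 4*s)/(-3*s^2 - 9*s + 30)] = (s^2 + 20*s + 40)/(3*(s^4 + 6*s^3 - 11*s^2 - 60*s + 100))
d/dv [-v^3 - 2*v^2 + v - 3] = -3*v^2 - 4*v + 1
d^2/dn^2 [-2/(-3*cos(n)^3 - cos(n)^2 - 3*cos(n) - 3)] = 2*((21*cos(n) + 8*cos(2*n) + 27*cos(3*n))*(3*cos(n)^3 + cos(n)^2 + 3*cos(n) + 3)/4 + 2*(9*cos(n)^2 + 2*cos(n) + 3)^2*sin(n)^2)/(3*cos(n)^3 + cos(n)^2 + 3*cos(n) + 3)^3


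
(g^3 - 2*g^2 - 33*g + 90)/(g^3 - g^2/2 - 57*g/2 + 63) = 2*(g - 5)/(2*g - 7)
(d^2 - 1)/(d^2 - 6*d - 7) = (d - 1)/(d - 7)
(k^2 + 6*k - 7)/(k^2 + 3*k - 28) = (k - 1)/(k - 4)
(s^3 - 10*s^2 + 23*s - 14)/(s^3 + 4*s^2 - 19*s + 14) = (s - 7)/(s + 7)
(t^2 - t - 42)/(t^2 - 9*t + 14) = (t + 6)/(t - 2)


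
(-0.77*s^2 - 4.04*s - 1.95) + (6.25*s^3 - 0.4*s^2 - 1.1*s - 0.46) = 6.25*s^3 - 1.17*s^2 - 5.14*s - 2.41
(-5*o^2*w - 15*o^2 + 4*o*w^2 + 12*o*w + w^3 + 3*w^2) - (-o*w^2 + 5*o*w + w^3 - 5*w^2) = -5*o^2*w - 15*o^2 + 5*o*w^2 + 7*o*w + 8*w^2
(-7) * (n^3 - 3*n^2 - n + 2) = -7*n^3 + 21*n^2 + 7*n - 14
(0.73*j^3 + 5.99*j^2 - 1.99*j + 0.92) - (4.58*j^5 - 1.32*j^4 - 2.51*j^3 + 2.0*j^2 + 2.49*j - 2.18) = -4.58*j^5 + 1.32*j^4 + 3.24*j^3 + 3.99*j^2 - 4.48*j + 3.1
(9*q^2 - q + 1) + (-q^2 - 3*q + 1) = 8*q^2 - 4*q + 2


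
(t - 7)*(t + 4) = t^2 - 3*t - 28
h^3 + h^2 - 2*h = h*(h - 1)*(h + 2)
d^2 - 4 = (d - 2)*(d + 2)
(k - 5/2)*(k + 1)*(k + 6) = k^3 + 9*k^2/2 - 23*k/2 - 15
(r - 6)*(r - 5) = r^2 - 11*r + 30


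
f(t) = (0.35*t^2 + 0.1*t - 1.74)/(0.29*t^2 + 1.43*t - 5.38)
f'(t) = (-0.58*t - 1.43)*(0.35*t^2 + 0.1*t - 1.74)/(0.29*t^2 + 1.43*t - 5.38)^2 + (0.7*t + 0.1)/(0.29*t^2 + 1.43*t - 5.38)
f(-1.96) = 0.08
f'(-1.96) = 0.18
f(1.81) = 0.22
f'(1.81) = -0.44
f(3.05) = 1.08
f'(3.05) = -0.73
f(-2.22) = 0.03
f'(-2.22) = 0.20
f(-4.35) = -0.73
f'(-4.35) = 0.61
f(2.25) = -0.37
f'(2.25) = -3.87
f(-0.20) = 0.31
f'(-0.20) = 0.08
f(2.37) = -1.28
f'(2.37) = -14.77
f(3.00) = 1.12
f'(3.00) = -0.90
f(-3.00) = -0.16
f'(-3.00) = 0.29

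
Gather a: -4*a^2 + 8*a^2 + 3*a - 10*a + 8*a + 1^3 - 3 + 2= 4*a^2 + a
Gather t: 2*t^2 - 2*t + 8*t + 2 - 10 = 2*t^2 + 6*t - 8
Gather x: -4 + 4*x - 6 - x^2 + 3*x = -x^2 + 7*x - 10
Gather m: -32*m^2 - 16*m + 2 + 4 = -32*m^2 - 16*m + 6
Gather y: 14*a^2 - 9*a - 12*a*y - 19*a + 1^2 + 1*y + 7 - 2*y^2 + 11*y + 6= 14*a^2 - 28*a - 2*y^2 + y*(12 - 12*a) + 14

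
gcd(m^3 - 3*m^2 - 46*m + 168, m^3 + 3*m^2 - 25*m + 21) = m + 7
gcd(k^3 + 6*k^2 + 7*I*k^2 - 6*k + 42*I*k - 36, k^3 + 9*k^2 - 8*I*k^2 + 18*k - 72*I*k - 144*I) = k + 6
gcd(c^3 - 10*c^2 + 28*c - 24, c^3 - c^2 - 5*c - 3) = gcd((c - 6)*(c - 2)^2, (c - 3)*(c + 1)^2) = 1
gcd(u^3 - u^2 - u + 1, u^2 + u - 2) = u - 1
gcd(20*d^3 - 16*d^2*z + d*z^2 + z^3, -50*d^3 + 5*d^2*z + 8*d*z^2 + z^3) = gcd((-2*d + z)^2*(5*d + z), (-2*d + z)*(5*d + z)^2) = -10*d^2 + 3*d*z + z^2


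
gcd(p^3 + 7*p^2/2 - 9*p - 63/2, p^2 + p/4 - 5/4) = 1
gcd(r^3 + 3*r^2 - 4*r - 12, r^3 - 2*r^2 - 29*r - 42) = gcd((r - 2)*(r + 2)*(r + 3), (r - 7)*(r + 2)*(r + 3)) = r^2 + 5*r + 6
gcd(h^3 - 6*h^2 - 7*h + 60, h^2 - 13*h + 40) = h - 5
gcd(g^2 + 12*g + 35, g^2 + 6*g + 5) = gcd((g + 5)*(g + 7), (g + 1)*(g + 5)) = g + 5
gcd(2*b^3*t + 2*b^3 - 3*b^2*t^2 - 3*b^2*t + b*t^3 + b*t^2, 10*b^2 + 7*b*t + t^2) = 1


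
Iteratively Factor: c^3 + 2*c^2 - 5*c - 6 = (c - 2)*(c^2 + 4*c + 3) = (c - 2)*(c + 1)*(c + 3)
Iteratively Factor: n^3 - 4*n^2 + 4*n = (n - 2)*(n^2 - 2*n) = n*(n - 2)*(n - 2)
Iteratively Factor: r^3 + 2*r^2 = (r + 2)*(r^2) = r*(r + 2)*(r)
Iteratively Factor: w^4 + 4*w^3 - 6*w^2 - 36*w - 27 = (w + 3)*(w^3 + w^2 - 9*w - 9) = (w + 3)^2*(w^2 - 2*w - 3) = (w + 1)*(w + 3)^2*(w - 3)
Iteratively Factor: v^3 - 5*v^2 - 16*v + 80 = (v - 4)*(v^2 - v - 20) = (v - 5)*(v - 4)*(v + 4)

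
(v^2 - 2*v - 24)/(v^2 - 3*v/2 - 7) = 2*(-v^2 + 2*v + 24)/(-2*v^2 + 3*v + 14)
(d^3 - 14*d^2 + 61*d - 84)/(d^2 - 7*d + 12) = d - 7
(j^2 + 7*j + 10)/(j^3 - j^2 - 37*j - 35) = (j + 2)/(j^2 - 6*j - 7)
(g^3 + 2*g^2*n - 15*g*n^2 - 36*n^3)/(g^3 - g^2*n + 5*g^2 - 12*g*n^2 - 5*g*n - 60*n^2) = (g + 3*n)/(g + 5)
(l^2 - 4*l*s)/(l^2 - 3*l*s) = (l - 4*s)/(l - 3*s)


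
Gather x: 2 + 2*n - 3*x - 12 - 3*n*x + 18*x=2*n + x*(15 - 3*n) - 10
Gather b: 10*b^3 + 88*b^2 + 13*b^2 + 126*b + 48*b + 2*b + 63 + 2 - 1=10*b^3 + 101*b^2 + 176*b + 64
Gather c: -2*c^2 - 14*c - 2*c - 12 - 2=-2*c^2 - 16*c - 14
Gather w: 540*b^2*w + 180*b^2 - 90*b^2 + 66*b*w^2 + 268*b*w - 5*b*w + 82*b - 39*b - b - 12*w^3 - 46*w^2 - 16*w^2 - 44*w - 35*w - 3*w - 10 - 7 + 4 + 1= 90*b^2 + 42*b - 12*w^3 + w^2*(66*b - 62) + w*(540*b^2 + 263*b - 82) - 12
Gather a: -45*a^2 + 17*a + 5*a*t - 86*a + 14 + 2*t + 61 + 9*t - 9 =-45*a^2 + a*(5*t - 69) + 11*t + 66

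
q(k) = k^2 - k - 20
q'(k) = 2*k - 1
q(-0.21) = -19.75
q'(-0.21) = -1.42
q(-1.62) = -15.76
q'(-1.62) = -4.24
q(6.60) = 16.96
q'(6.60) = 12.20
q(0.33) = -20.22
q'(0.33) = -0.34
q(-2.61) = -10.58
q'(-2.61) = -6.22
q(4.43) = -4.81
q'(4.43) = 7.86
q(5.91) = 9.02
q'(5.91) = 10.82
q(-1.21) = -17.33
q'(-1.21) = -3.42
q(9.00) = 52.00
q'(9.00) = 17.00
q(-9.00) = 70.00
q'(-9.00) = -19.00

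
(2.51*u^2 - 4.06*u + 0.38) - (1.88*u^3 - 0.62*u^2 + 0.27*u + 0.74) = -1.88*u^3 + 3.13*u^2 - 4.33*u - 0.36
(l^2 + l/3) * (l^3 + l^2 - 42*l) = l^5 + 4*l^4/3 - 125*l^3/3 - 14*l^2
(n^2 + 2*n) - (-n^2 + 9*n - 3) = 2*n^2 - 7*n + 3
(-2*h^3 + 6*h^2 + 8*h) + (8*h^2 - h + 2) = -2*h^3 + 14*h^2 + 7*h + 2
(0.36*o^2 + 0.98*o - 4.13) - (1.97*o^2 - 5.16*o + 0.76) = -1.61*o^2 + 6.14*o - 4.89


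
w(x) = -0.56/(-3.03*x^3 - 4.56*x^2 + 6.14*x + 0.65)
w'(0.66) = -0.63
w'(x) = -0.56*(9.09*x^2 + 9.12*x - 6.14)/(-3.03*x^3 - 4.56*x^2 + 6.14*x + 0.65)^2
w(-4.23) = -0.00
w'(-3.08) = -0.04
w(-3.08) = -0.02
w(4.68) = 0.00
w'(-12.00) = -0.00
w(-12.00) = -0.00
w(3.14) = 0.00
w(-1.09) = 0.07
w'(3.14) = -0.00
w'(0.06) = 3.11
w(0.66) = -0.30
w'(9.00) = -0.00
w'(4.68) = -0.00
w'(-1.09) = 0.05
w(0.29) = -0.28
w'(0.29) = 0.39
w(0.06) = -0.56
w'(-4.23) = -0.00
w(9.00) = 0.00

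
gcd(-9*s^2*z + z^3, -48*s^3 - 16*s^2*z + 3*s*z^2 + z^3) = 3*s + z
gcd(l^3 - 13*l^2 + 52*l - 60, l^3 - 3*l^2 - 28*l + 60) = l^2 - 8*l + 12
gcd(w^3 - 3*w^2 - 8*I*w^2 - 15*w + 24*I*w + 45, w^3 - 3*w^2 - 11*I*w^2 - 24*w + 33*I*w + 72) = w^2 + w*(-3 - 3*I) + 9*I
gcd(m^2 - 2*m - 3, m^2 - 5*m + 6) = m - 3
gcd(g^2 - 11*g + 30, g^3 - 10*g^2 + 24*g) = g - 6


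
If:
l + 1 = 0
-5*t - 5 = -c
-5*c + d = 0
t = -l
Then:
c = 10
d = 50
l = -1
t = 1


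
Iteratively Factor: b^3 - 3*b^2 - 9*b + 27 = (b + 3)*(b^2 - 6*b + 9) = (b - 3)*(b + 3)*(b - 3)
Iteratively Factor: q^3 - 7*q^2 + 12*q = (q)*(q^2 - 7*q + 12) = q*(q - 4)*(q - 3)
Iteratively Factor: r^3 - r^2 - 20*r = (r + 4)*(r^2 - 5*r) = r*(r + 4)*(r - 5)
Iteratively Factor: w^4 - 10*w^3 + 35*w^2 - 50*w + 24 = (w - 2)*(w^3 - 8*w^2 + 19*w - 12) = (w - 2)*(w - 1)*(w^2 - 7*w + 12) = (w - 4)*(w - 2)*(w - 1)*(w - 3)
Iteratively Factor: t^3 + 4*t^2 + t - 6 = (t + 3)*(t^2 + t - 2) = (t - 1)*(t + 3)*(t + 2)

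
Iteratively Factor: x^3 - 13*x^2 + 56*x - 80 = (x - 5)*(x^2 - 8*x + 16) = (x - 5)*(x - 4)*(x - 4)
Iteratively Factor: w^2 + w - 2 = (w + 2)*(w - 1)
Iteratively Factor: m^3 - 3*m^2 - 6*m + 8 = (m - 1)*(m^2 - 2*m - 8) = (m - 1)*(m + 2)*(m - 4)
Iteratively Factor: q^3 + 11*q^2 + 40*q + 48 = (q + 4)*(q^2 + 7*q + 12) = (q + 3)*(q + 4)*(q + 4)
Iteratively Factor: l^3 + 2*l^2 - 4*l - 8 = (l + 2)*(l^2 - 4) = (l - 2)*(l + 2)*(l + 2)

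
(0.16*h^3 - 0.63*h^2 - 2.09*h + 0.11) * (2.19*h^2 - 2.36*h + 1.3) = 0.3504*h^5 - 1.7573*h^4 - 2.8823*h^3 + 4.3543*h^2 - 2.9766*h + 0.143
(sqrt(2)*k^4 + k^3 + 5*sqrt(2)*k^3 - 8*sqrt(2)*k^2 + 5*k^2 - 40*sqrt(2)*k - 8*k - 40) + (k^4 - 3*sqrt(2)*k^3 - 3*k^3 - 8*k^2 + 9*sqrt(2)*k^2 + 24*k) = k^4 + sqrt(2)*k^4 - 2*k^3 + 2*sqrt(2)*k^3 - 3*k^2 + sqrt(2)*k^2 - 40*sqrt(2)*k + 16*k - 40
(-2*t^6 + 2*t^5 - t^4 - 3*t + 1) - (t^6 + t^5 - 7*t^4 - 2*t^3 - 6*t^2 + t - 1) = -3*t^6 + t^5 + 6*t^4 + 2*t^3 + 6*t^2 - 4*t + 2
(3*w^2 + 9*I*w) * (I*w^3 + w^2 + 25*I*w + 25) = 3*I*w^5 - 6*w^4 + 84*I*w^3 - 150*w^2 + 225*I*w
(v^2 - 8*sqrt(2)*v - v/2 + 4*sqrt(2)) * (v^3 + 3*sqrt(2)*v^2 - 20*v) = v^5 - 5*sqrt(2)*v^4 - v^4/2 - 68*v^3 + 5*sqrt(2)*v^3/2 + 34*v^2 + 160*sqrt(2)*v^2 - 80*sqrt(2)*v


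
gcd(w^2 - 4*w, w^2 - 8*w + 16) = w - 4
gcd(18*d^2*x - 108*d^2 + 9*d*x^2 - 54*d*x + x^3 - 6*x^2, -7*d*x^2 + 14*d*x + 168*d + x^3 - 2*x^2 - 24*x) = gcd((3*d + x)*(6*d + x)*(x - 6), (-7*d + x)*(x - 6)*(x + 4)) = x - 6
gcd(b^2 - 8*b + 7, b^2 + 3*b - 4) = b - 1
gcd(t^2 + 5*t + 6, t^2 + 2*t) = t + 2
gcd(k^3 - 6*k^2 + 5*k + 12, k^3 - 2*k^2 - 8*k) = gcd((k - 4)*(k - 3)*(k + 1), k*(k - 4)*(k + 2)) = k - 4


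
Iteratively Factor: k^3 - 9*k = (k - 3)*(k^2 + 3*k) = (k - 3)*(k + 3)*(k)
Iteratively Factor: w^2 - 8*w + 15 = (w - 3)*(w - 5)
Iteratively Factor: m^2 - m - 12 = (m - 4)*(m + 3)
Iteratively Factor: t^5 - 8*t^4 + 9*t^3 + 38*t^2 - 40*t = (t - 5)*(t^4 - 3*t^3 - 6*t^2 + 8*t) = t*(t - 5)*(t^3 - 3*t^2 - 6*t + 8) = t*(t - 5)*(t - 4)*(t^2 + t - 2) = t*(t - 5)*(t - 4)*(t - 1)*(t + 2)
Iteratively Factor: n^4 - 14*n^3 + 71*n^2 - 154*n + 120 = (n - 3)*(n^3 - 11*n^2 + 38*n - 40) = (n - 4)*(n - 3)*(n^2 - 7*n + 10) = (n - 5)*(n - 4)*(n - 3)*(n - 2)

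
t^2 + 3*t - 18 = (t - 3)*(t + 6)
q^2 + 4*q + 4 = (q + 2)^2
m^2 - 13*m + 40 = (m - 8)*(m - 5)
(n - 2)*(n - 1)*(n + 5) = n^3 + 2*n^2 - 13*n + 10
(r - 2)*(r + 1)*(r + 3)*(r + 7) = r^4 + 9*r^3 + 9*r^2 - 41*r - 42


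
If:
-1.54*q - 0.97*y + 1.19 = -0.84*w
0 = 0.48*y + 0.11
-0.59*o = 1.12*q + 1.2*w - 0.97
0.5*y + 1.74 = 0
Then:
No Solution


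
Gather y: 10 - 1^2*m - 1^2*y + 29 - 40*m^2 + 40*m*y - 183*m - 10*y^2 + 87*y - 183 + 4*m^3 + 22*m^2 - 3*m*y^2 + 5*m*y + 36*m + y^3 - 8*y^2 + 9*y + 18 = 4*m^3 - 18*m^2 - 148*m + y^3 + y^2*(-3*m - 18) + y*(45*m + 95) - 126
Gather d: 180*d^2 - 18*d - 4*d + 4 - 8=180*d^2 - 22*d - 4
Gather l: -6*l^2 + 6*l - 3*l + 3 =-6*l^2 + 3*l + 3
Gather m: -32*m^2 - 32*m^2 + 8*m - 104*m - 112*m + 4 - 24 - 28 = -64*m^2 - 208*m - 48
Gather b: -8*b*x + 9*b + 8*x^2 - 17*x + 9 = b*(9 - 8*x) + 8*x^2 - 17*x + 9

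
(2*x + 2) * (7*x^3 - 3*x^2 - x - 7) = 14*x^4 + 8*x^3 - 8*x^2 - 16*x - 14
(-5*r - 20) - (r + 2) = -6*r - 22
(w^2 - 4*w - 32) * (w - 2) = w^3 - 6*w^2 - 24*w + 64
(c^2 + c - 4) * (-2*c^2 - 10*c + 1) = -2*c^4 - 12*c^3 - c^2 + 41*c - 4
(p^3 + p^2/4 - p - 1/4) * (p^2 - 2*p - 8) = p^5 - 7*p^4/4 - 19*p^3/2 - p^2/4 + 17*p/2 + 2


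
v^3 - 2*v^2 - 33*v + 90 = (v - 5)*(v - 3)*(v + 6)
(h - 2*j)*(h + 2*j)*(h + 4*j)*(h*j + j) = h^4*j + 4*h^3*j^2 + h^3*j - 4*h^2*j^3 + 4*h^2*j^2 - 16*h*j^4 - 4*h*j^3 - 16*j^4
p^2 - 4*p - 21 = (p - 7)*(p + 3)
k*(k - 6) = k^2 - 6*k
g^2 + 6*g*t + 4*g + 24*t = (g + 4)*(g + 6*t)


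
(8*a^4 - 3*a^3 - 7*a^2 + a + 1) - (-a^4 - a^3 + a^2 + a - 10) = 9*a^4 - 2*a^3 - 8*a^2 + 11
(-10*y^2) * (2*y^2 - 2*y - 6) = -20*y^4 + 20*y^3 + 60*y^2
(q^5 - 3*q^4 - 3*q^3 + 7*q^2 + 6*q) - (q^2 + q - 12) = q^5 - 3*q^4 - 3*q^3 + 6*q^2 + 5*q + 12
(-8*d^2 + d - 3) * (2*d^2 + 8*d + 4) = -16*d^4 - 62*d^3 - 30*d^2 - 20*d - 12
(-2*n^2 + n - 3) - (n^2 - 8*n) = -3*n^2 + 9*n - 3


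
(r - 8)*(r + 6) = r^2 - 2*r - 48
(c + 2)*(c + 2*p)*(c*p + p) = c^3*p + 2*c^2*p^2 + 3*c^2*p + 6*c*p^2 + 2*c*p + 4*p^2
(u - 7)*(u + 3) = u^2 - 4*u - 21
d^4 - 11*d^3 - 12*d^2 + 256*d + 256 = (d - 8)^2*(d + 1)*(d + 4)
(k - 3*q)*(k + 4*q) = k^2 + k*q - 12*q^2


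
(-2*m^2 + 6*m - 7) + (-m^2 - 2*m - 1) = -3*m^2 + 4*m - 8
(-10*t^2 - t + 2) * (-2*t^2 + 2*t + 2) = 20*t^4 - 18*t^3 - 26*t^2 + 2*t + 4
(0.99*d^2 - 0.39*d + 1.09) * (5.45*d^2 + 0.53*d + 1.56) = 5.3955*d^4 - 1.6008*d^3 + 7.2782*d^2 - 0.0306999999999999*d + 1.7004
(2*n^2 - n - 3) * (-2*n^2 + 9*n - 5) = -4*n^4 + 20*n^3 - 13*n^2 - 22*n + 15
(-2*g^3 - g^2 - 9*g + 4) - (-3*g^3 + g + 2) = g^3 - g^2 - 10*g + 2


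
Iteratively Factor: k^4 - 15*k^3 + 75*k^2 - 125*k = (k - 5)*(k^3 - 10*k^2 + 25*k) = (k - 5)^2*(k^2 - 5*k) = (k - 5)^3*(k)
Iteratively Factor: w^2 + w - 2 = (w - 1)*(w + 2)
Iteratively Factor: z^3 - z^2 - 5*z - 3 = (z + 1)*(z^2 - 2*z - 3) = (z - 3)*(z + 1)*(z + 1)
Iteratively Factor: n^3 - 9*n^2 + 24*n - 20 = (n - 2)*(n^2 - 7*n + 10) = (n - 5)*(n - 2)*(n - 2)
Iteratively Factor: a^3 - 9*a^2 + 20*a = (a)*(a^2 - 9*a + 20) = a*(a - 5)*(a - 4)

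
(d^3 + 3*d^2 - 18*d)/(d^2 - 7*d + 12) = d*(d + 6)/(d - 4)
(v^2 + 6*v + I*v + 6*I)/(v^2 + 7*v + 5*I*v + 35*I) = (v^2 + v*(6 + I) + 6*I)/(v^2 + v*(7 + 5*I) + 35*I)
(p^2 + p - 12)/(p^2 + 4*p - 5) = (p^2 + p - 12)/(p^2 + 4*p - 5)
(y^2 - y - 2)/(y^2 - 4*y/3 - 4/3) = 3*(y + 1)/(3*y + 2)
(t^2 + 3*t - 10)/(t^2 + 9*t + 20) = (t - 2)/(t + 4)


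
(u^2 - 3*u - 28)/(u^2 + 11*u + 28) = (u - 7)/(u + 7)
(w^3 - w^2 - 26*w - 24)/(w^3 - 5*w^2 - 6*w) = (w + 4)/w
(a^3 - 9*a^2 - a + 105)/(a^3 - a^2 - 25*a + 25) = (a^2 - 4*a - 21)/(a^2 + 4*a - 5)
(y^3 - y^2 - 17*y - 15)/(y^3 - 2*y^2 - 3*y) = (y^2 - 2*y - 15)/(y*(y - 3))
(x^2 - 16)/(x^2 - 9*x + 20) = (x + 4)/(x - 5)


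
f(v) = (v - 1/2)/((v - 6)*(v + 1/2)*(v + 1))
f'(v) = -(v - 1/2)/((v - 6)*(v + 1/2)*(v + 1)^2) - (v - 1/2)/((v - 6)*(v + 1/2)^2*(v + 1)) + 1/((v - 6)*(v + 1/2)*(v + 1)) - (v - 1/2)/((v - 6)^2*(v + 1/2)*(v + 1))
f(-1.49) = 0.55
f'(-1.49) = 1.47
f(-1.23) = 1.43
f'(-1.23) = 7.52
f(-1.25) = 1.29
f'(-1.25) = 6.31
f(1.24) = -0.04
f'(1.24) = -0.02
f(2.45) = -0.05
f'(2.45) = -0.01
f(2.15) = -0.05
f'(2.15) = -0.01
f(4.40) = -0.09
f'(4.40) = -0.05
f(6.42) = 0.27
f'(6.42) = -0.68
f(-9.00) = 0.01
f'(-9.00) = 0.00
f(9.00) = 0.03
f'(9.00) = -0.01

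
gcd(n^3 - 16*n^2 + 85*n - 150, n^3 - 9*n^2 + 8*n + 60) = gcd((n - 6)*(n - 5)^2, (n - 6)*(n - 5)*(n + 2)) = n^2 - 11*n + 30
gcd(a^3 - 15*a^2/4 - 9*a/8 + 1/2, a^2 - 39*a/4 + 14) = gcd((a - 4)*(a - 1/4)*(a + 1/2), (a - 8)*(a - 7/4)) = 1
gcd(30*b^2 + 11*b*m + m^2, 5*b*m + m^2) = 5*b + m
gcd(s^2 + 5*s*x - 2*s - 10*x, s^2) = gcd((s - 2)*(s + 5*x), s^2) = 1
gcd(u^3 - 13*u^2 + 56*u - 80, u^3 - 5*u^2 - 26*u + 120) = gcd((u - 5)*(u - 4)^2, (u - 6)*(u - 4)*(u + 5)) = u - 4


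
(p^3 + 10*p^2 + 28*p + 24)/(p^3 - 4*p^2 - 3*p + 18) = (p^2 + 8*p + 12)/(p^2 - 6*p + 9)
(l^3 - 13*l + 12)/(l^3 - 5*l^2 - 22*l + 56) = (l^2 - 4*l + 3)/(l^2 - 9*l + 14)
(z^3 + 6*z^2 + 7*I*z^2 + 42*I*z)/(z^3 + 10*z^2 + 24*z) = (z + 7*I)/(z + 4)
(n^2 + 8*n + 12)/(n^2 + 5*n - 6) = (n + 2)/(n - 1)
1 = 1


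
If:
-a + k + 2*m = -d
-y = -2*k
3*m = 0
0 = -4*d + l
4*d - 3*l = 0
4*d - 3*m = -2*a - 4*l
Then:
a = 0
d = 0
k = 0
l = 0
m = 0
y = 0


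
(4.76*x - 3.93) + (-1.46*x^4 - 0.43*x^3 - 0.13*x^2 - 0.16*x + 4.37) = -1.46*x^4 - 0.43*x^3 - 0.13*x^2 + 4.6*x + 0.44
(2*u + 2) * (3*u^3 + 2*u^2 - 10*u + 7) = 6*u^4 + 10*u^3 - 16*u^2 - 6*u + 14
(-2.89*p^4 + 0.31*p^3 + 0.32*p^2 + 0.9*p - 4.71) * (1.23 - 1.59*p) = 4.5951*p^5 - 4.0476*p^4 - 0.1275*p^3 - 1.0374*p^2 + 8.5959*p - 5.7933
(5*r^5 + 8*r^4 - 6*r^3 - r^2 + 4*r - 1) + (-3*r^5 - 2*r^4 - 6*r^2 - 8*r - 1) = 2*r^5 + 6*r^4 - 6*r^3 - 7*r^2 - 4*r - 2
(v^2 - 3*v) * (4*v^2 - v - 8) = 4*v^4 - 13*v^3 - 5*v^2 + 24*v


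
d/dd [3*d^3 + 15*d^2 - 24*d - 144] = 9*d^2 + 30*d - 24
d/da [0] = 0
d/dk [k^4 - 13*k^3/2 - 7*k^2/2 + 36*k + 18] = 4*k^3 - 39*k^2/2 - 7*k + 36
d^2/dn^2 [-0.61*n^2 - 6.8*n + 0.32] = -1.22000000000000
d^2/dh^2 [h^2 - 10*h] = 2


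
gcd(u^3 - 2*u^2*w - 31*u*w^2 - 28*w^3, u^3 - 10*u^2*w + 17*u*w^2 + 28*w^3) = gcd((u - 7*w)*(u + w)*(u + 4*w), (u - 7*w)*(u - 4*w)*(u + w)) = u^2 - 6*u*w - 7*w^2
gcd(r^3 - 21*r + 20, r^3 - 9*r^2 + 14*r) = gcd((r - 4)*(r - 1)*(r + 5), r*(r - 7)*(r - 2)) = 1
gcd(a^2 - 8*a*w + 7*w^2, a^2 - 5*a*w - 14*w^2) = -a + 7*w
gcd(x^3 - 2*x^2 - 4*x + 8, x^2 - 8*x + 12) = x - 2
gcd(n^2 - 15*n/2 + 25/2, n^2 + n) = 1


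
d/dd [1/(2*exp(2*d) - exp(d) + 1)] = (1 - 4*exp(d))*exp(d)/(2*exp(2*d) - exp(d) + 1)^2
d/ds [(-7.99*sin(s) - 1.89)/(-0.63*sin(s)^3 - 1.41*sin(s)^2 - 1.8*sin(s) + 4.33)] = (-12.88035*sin(s) + 2.51685*sin(3*s) + 7.419*cos(2*s) - 45.4177)*cos(s)/(0.63*sin(s)^3 + 1.41*sin(s)^2 + 1.8*sin(s) - 4.33)^2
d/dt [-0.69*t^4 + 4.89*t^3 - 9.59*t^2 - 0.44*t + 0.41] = -2.76*t^3 + 14.67*t^2 - 19.18*t - 0.44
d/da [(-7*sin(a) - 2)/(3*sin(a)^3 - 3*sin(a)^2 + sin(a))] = (42*sin(a)^3 - 3*sin(a)^2 - 12*sin(a) + 2)*cos(a)/((3*sin(a)^2 - 3*sin(a) + 1)^2*sin(a)^2)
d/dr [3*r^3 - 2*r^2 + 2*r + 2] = 9*r^2 - 4*r + 2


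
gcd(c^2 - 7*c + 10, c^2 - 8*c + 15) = c - 5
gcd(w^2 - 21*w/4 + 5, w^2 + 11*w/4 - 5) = w - 5/4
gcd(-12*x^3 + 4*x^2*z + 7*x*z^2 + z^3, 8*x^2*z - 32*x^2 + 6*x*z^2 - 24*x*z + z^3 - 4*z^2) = 2*x + z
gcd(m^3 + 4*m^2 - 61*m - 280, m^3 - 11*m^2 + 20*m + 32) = m - 8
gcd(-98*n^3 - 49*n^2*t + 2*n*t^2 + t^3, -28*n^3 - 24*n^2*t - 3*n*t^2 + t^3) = -14*n^2 - 5*n*t + t^2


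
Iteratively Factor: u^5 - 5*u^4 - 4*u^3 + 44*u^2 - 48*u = (u)*(u^4 - 5*u^3 - 4*u^2 + 44*u - 48) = u*(u - 2)*(u^3 - 3*u^2 - 10*u + 24) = u*(u - 2)^2*(u^2 - u - 12) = u*(u - 4)*(u - 2)^2*(u + 3)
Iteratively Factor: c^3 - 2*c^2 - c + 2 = (c - 1)*(c^2 - c - 2) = (c - 1)*(c + 1)*(c - 2)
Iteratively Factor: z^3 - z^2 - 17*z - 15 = (z - 5)*(z^2 + 4*z + 3) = (z - 5)*(z + 3)*(z + 1)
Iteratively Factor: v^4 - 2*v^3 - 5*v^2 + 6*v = (v - 1)*(v^3 - v^2 - 6*v) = (v - 1)*(v + 2)*(v^2 - 3*v) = v*(v - 1)*(v + 2)*(v - 3)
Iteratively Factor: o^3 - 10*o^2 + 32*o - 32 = (o - 4)*(o^2 - 6*o + 8) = (o - 4)^2*(o - 2)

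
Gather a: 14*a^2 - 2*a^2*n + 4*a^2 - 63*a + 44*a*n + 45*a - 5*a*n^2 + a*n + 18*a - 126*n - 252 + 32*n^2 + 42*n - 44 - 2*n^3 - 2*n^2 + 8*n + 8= a^2*(18 - 2*n) + a*(-5*n^2 + 45*n) - 2*n^3 + 30*n^2 - 76*n - 288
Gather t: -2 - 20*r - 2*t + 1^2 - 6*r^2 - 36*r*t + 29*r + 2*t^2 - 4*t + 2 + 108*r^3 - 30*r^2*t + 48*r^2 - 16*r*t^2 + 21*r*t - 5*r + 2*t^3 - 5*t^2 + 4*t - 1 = 108*r^3 + 42*r^2 + 4*r + 2*t^3 + t^2*(-16*r - 3) + t*(-30*r^2 - 15*r - 2)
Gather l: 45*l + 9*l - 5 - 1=54*l - 6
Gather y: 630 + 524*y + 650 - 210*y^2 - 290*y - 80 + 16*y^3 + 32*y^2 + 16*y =16*y^3 - 178*y^2 + 250*y + 1200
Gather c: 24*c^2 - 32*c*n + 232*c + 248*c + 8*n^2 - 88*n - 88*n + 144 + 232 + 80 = 24*c^2 + c*(480 - 32*n) + 8*n^2 - 176*n + 456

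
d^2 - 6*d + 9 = (d - 3)^2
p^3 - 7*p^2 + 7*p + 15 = (p - 5)*(p - 3)*(p + 1)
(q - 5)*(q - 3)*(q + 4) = q^3 - 4*q^2 - 17*q + 60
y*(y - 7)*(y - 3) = y^3 - 10*y^2 + 21*y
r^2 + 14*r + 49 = (r + 7)^2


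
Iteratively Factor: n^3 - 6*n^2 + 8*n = (n - 4)*(n^2 - 2*n) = n*(n - 4)*(n - 2)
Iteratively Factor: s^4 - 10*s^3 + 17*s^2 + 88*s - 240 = (s + 3)*(s^3 - 13*s^2 + 56*s - 80) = (s - 4)*(s + 3)*(s^2 - 9*s + 20) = (s - 4)^2*(s + 3)*(s - 5)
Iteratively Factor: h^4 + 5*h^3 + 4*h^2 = (h + 4)*(h^3 + h^2) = (h + 1)*(h + 4)*(h^2) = h*(h + 1)*(h + 4)*(h)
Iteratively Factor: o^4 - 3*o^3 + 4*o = (o - 2)*(o^3 - o^2 - 2*o) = o*(o - 2)*(o^2 - o - 2) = o*(o - 2)*(o + 1)*(o - 2)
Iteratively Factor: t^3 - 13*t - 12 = (t - 4)*(t^2 + 4*t + 3) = (t - 4)*(t + 3)*(t + 1)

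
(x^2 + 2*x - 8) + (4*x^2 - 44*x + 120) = 5*x^2 - 42*x + 112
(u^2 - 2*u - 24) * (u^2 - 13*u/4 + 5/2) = u^4 - 21*u^3/4 - 15*u^2 + 73*u - 60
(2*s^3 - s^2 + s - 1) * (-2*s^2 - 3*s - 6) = -4*s^5 - 4*s^4 - 11*s^3 + 5*s^2 - 3*s + 6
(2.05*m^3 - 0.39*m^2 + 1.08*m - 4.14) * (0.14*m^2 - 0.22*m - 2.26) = 0.287*m^5 - 0.5056*m^4 - 4.396*m^3 + 0.0642*m^2 - 1.53*m + 9.3564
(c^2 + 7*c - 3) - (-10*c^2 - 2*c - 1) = 11*c^2 + 9*c - 2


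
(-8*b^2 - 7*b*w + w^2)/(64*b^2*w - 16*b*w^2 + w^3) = (b + w)/(w*(-8*b + w))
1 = 1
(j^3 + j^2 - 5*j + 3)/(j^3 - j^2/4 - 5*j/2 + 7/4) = 4*(j + 3)/(4*j + 7)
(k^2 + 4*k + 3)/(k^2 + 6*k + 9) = (k + 1)/(k + 3)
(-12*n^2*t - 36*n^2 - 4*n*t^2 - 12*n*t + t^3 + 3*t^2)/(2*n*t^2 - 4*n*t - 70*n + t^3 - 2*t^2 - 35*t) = (-6*n*t - 18*n + t^2 + 3*t)/(t^2 - 2*t - 35)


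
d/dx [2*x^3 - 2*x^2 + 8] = 2*x*(3*x - 2)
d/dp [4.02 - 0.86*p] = -0.860000000000000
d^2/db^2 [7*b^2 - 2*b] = 14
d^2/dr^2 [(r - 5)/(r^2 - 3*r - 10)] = 2/(r^3 + 6*r^2 + 12*r + 8)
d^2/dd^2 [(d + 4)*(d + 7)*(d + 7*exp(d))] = 7*d^2*exp(d) + 105*d*exp(d) + 6*d + 364*exp(d) + 22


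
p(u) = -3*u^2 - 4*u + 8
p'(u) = -6*u - 4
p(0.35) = 6.23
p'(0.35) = -6.10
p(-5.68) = -66.07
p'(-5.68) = 30.08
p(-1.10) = 8.77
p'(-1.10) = 2.60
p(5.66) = -110.75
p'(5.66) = -37.96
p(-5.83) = -70.65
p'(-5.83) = 30.98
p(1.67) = -7.05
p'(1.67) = -14.02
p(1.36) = -2.99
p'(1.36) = -12.16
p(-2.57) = -1.53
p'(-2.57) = 11.42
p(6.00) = -124.00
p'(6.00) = -40.00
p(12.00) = -472.00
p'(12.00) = -76.00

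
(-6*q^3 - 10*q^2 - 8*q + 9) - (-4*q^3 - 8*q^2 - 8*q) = -2*q^3 - 2*q^2 + 9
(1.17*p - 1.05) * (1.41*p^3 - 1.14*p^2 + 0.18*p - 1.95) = 1.6497*p^4 - 2.8143*p^3 + 1.4076*p^2 - 2.4705*p + 2.0475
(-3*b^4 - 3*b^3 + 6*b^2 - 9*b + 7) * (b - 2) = -3*b^5 + 3*b^4 + 12*b^3 - 21*b^2 + 25*b - 14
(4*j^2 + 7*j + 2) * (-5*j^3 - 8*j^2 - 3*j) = -20*j^5 - 67*j^4 - 78*j^3 - 37*j^2 - 6*j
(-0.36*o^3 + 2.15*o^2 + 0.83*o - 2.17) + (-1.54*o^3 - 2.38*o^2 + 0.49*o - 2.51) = -1.9*o^3 - 0.23*o^2 + 1.32*o - 4.68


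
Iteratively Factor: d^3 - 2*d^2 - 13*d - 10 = (d + 1)*(d^2 - 3*d - 10) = (d + 1)*(d + 2)*(d - 5)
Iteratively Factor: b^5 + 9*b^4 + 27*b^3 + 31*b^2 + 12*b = (b + 4)*(b^4 + 5*b^3 + 7*b^2 + 3*b) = (b + 3)*(b + 4)*(b^3 + 2*b^2 + b) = b*(b + 3)*(b + 4)*(b^2 + 2*b + 1) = b*(b + 1)*(b + 3)*(b + 4)*(b + 1)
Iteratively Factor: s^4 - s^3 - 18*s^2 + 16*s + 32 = (s + 1)*(s^3 - 2*s^2 - 16*s + 32) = (s - 2)*(s + 1)*(s^2 - 16) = (s - 2)*(s + 1)*(s + 4)*(s - 4)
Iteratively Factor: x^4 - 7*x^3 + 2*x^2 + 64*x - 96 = (x - 4)*(x^3 - 3*x^2 - 10*x + 24) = (x - 4)*(x - 2)*(x^2 - x - 12) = (x - 4)*(x - 2)*(x + 3)*(x - 4)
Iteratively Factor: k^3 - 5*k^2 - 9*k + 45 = (k - 3)*(k^2 - 2*k - 15) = (k - 3)*(k + 3)*(k - 5)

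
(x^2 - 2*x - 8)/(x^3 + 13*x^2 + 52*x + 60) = (x - 4)/(x^2 + 11*x + 30)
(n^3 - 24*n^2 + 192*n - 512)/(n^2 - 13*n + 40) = (n^2 - 16*n + 64)/(n - 5)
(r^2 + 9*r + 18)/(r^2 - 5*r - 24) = (r + 6)/(r - 8)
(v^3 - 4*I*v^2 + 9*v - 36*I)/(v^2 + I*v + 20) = (v^2 + 9)/(v + 5*I)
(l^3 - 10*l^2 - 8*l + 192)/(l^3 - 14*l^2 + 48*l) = (l + 4)/l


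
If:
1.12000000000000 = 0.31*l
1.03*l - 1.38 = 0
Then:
No Solution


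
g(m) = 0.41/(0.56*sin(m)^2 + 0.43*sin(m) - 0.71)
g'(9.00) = 1.74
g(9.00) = -0.94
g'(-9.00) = -0.02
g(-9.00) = -0.52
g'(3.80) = -0.14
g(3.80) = -0.54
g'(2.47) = 7.11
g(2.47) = -1.82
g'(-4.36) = 6.00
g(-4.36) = 2.19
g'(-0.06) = -0.28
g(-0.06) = -0.56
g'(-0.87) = 0.22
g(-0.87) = -0.58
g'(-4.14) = 136.88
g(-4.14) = 8.69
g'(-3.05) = 0.24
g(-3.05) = -0.55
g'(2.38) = 16.61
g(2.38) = -2.80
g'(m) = 0.41*(-1.12*sin(m)*cos(m) - 0.43*cos(m))/(0.56*sin(m)^2 + 0.43*sin(m) - 0.71)^2 = -(0.4592*sin(m) + 0.1763)*cos(m)/(0.56*sin(m)^2 + 0.43*sin(m) - 0.71)^2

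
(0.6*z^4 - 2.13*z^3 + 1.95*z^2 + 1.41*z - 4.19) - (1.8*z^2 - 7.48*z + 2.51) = 0.6*z^4 - 2.13*z^3 + 0.15*z^2 + 8.89*z - 6.7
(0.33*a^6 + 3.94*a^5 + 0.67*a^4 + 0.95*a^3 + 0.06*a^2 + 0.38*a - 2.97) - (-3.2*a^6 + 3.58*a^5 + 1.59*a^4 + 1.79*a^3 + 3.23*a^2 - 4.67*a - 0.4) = 3.53*a^6 + 0.36*a^5 - 0.92*a^4 - 0.84*a^3 - 3.17*a^2 + 5.05*a - 2.57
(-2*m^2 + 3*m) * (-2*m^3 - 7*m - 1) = 4*m^5 - 6*m^4 + 14*m^3 - 19*m^2 - 3*m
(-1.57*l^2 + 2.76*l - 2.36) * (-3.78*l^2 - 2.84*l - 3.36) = 5.9346*l^4 - 5.974*l^3 + 6.3576*l^2 - 2.5712*l + 7.9296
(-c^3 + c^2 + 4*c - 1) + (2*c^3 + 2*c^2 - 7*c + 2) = c^3 + 3*c^2 - 3*c + 1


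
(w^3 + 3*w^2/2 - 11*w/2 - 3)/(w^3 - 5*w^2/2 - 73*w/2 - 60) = (2*w^2 - 3*w - 2)/(2*w^2 - 11*w - 40)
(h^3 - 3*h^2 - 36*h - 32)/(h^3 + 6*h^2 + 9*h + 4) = (h - 8)/(h + 1)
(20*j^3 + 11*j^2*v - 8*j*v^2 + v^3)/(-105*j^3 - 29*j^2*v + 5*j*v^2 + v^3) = (-4*j^2 - 3*j*v + v^2)/(21*j^2 + 10*j*v + v^2)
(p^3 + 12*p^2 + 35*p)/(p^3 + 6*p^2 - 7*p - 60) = p*(p + 7)/(p^2 + p - 12)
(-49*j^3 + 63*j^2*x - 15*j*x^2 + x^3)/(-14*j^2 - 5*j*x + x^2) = (7*j^2 - 8*j*x + x^2)/(2*j + x)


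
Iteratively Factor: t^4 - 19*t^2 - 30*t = (t + 3)*(t^3 - 3*t^2 - 10*t) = (t + 2)*(t + 3)*(t^2 - 5*t) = t*(t + 2)*(t + 3)*(t - 5)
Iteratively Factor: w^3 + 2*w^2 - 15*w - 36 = (w + 3)*(w^2 - w - 12) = (w - 4)*(w + 3)*(w + 3)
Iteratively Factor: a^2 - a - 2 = (a - 2)*(a + 1)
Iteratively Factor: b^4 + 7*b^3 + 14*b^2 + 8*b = (b)*(b^3 + 7*b^2 + 14*b + 8) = b*(b + 1)*(b^2 + 6*b + 8) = b*(b + 1)*(b + 4)*(b + 2)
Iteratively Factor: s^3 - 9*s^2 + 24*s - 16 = (s - 1)*(s^2 - 8*s + 16) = (s - 4)*(s - 1)*(s - 4)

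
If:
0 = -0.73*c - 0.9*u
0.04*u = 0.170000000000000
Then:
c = -5.24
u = 4.25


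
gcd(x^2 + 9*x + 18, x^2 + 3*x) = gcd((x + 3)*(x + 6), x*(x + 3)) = x + 3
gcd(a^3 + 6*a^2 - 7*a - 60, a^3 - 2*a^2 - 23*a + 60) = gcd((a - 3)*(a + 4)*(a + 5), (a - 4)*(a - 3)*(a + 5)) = a^2 + 2*a - 15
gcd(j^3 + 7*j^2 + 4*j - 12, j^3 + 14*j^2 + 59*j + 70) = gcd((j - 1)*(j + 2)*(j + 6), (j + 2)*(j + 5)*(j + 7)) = j + 2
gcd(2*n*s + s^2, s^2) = s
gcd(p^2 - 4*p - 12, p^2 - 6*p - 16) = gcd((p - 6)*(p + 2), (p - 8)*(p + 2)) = p + 2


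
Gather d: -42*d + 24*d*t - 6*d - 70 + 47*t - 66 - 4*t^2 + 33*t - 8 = d*(24*t - 48) - 4*t^2 + 80*t - 144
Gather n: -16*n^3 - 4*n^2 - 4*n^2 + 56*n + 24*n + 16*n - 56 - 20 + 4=-16*n^3 - 8*n^2 + 96*n - 72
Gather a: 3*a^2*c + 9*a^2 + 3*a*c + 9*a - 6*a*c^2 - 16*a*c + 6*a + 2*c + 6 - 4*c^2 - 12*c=a^2*(3*c + 9) + a*(-6*c^2 - 13*c + 15) - 4*c^2 - 10*c + 6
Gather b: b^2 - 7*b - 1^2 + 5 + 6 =b^2 - 7*b + 10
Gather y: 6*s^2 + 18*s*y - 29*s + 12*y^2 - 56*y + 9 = 6*s^2 - 29*s + 12*y^2 + y*(18*s - 56) + 9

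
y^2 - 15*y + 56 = (y - 8)*(y - 7)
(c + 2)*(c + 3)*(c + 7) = c^3 + 12*c^2 + 41*c + 42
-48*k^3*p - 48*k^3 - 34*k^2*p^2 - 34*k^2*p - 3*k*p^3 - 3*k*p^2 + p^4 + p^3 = (-8*k + p)*(2*k + p)*(3*k + p)*(p + 1)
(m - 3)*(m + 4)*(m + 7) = m^3 + 8*m^2 - 5*m - 84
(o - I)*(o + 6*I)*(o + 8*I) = o^3 + 13*I*o^2 - 34*o + 48*I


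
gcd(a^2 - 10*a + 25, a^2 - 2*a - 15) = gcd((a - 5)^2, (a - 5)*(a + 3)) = a - 5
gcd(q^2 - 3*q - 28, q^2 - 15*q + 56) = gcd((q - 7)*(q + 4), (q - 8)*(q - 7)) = q - 7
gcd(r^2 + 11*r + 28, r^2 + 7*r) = r + 7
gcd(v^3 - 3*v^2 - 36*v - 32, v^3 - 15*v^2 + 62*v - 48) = v - 8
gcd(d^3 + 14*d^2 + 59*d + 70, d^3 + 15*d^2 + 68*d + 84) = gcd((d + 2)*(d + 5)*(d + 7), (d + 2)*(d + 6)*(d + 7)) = d^2 + 9*d + 14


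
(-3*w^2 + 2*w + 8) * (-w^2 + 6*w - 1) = 3*w^4 - 20*w^3 + 7*w^2 + 46*w - 8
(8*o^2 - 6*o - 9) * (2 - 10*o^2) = -80*o^4 + 60*o^3 + 106*o^2 - 12*o - 18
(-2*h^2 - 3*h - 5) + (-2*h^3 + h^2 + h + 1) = -2*h^3 - h^2 - 2*h - 4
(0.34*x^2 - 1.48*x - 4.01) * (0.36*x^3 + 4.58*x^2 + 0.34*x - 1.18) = 0.1224*x^5 + 1.0244*x^4 - 8.1064*x^3 - 19.2702*x^2 + 0.383*x + 4.7318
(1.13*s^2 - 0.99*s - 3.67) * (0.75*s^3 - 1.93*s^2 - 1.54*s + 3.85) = 0.8475*s^5 - 2.9234*s^4 - 2.582*s^3 + 12.9582*s^2 + 1.8403*s - 14.1295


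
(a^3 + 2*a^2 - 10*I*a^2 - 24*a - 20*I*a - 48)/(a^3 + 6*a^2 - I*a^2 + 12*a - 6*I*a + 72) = (a^2 + a*(2 - 6*I) - 12*I)/(a^2 + a*(6 + 3*I) + 18*I)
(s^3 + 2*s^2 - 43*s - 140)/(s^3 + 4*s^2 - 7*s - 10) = (s^2 - 3*s - 28)/(s^2 - s - 2)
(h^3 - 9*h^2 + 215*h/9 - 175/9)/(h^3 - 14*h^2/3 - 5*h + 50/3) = (h - 7/3)/(h + 2)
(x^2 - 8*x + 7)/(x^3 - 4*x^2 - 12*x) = (-x^2 + 8*x - 7)/(x*(-x^2 + 4*x + 12))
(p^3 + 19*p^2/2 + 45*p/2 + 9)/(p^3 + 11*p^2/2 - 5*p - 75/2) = (2*p^2 + 13*p + 6)/(2*p^2 + 5*p - 25)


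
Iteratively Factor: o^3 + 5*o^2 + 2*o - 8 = (o + 4)*(o^2 + o - 2) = (o + 2)*(o + 4)*(o - 1)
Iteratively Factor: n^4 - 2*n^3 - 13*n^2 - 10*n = (n - 5)*(n^3 + 3*n^2 + 2*n) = n*(n - 5)*(n^2 + 3*n + 2) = n*(n - 5)*(n + 1)*(n + 2)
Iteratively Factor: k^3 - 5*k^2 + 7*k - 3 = (k - 3)*(k^2 - 2*k + 1) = (k - 3)*(k - 1)*(k - 1)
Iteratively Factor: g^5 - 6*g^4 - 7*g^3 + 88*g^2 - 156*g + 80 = (g - 2)*(g^4 - 4*g^3 - 15*g^2 + 58*g - 40) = (g - 5)*(g - 2)*(g^3 + g^2 - 10*g + 8) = (g - 5)*(g - 2)^2*(g^2 + 3*g - 4) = (g - 5)*(g - 2)^2*(g - 1)*(g + 4)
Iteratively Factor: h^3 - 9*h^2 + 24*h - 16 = (h - 1)*(h^2 - 8*h + 16) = (h - 4)*(h - 1)*(h - 4)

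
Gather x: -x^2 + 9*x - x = -x^2 + 8*x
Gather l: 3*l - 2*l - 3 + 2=l - 1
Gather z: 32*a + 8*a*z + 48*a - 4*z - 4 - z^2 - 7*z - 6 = 80*a - z^2 + z*(8*a - 11) - 10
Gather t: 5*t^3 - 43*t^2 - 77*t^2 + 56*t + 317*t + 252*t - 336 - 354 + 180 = 5*t^3 - 120*t^2 + 625*t - 510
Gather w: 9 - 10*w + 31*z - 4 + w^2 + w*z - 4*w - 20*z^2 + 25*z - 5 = w^2 + w*(z - 14) - 20*z^2 + 56*z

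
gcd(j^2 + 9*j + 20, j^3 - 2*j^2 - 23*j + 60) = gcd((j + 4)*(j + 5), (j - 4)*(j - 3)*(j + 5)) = j + 5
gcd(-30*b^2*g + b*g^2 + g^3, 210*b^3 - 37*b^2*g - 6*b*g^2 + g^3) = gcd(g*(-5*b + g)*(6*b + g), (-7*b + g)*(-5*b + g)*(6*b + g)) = 30*b^2 - b*g - g^2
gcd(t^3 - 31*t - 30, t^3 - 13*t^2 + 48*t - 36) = t - 6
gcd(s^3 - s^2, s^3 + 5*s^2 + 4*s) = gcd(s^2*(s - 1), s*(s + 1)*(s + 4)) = s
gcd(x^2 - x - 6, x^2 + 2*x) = x + 2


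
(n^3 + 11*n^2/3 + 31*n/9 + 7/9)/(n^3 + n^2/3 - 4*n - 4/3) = (3*n^2 + 10*n + 7)/(3*(n^2 - 4))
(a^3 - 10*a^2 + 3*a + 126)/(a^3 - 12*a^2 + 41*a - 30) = (a^2 - 4*a - 21)/(a^2 - 6*a + 5)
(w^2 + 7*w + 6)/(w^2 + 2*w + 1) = (w + 6)/(w + 1)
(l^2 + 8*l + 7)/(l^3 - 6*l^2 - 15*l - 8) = (l + 7)/(l^2 - 7*l - 8)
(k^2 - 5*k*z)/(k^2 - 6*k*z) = (k - 5*z)/(k - 6*z)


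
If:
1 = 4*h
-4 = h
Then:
No Solution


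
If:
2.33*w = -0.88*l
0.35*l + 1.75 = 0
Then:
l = -5.00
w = 1.89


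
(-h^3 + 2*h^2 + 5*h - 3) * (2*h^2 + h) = -2*h^5 + 3*h^4 + 12*h^3 - h^2 - 3*h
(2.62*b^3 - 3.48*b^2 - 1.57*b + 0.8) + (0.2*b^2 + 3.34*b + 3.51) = 2.62*b^3 - 3.28*b^2 + 1.77*b + 4.31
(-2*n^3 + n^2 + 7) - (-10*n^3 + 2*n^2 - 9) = 8*n^3 - n^2 + 16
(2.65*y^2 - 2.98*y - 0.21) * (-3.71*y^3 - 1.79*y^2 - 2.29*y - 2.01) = -9.8315*y^5 + 6.3123*y^4 + 0.0447999999999995*y^3 + 1.8736*y^2 + 6.4707*y + 0.4221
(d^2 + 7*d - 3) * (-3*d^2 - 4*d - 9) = -3*d^4 - 25*d^3 - 28*d^2 - 51*d + 27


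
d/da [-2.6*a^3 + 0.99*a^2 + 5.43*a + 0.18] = -7.8*a^2 + 1.98*a + 5.43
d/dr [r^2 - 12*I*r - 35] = 2*r - 12*I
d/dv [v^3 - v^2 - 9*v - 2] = 3*v^2 - 2*v - 9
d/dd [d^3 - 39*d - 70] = 3*d^2 - 39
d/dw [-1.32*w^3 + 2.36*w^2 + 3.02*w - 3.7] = -3.96*w^2 + 4.72*w + 3.02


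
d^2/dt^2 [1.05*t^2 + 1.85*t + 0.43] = 2.10000000000000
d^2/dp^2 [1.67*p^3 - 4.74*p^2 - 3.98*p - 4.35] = 10.02*p - 9.48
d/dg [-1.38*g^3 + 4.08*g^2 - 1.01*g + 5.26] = -4.14*g^2 + 8.16*g - 1.01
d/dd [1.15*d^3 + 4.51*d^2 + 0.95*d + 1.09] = 3.45*d^2 + 9.02*d + 0.95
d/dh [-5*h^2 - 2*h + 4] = -10*h - 2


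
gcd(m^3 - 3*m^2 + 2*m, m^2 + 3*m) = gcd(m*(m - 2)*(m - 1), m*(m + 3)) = m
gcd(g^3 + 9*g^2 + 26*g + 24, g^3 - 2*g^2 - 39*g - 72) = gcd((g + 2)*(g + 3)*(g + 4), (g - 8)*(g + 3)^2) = g + 3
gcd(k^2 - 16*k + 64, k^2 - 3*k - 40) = k - 8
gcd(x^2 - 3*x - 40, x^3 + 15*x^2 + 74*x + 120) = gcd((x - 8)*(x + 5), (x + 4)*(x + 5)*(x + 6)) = x + 5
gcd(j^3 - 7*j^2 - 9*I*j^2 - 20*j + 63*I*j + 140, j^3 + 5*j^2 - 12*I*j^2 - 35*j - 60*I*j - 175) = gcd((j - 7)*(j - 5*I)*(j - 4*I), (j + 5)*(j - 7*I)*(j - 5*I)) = j - 5*I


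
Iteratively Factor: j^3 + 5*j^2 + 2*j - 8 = (j + 4)*(j^2 + j - 2) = (j + 2)*(j + 4)*(j - 1)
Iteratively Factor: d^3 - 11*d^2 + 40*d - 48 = (d - 3)*(d^2 - 8*d + 16) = (d - 4)*(d - 3)*(d - 4)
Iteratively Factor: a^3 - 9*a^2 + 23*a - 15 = (a - 5)*(a^2 - 4*a + 3) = (a - 5)*(a - 3)*(a - 1)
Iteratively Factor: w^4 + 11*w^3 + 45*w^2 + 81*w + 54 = (w + 3)*(w^3 + 8*w^2 + 21*w + 18) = (w + 3)^2*(w^2 + 5*w + 6) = (w + 3)^3*(w + 2)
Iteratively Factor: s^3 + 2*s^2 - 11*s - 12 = (s + 4)*(s^2 - 2*s - 3) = (s - 3)*(s + 4)*(s + 1)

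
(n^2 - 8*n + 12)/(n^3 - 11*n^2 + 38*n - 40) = (n - 6)/(n^2 - 9*n + 20)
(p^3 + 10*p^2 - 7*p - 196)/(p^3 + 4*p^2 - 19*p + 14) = (p^2 + 3*p - 28)/(p^2 - 3*p + 2)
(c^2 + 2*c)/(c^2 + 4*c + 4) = c/(c + 2)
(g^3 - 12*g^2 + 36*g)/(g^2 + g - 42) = g*(g - 6)/(g + 7)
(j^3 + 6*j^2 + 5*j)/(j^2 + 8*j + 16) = j*(j^2 + 6*j + 5)/(j^2 + 8*j + 16)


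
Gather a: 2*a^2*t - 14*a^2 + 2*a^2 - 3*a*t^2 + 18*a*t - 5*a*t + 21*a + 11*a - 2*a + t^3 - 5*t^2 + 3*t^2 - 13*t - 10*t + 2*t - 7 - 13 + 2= a^2*(2*t - 12) + a*(-3*t^2 + 13*t + 30) + t^3 - 2*t^2 - 21*t - 18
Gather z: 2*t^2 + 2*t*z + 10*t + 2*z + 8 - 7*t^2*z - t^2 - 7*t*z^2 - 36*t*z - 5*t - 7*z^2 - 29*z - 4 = t^2 + 5*t + z^2*(-7*t - 7) + z*(-7*t^2 - 34*t - 27) + 4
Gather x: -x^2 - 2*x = -x^2 - 2*x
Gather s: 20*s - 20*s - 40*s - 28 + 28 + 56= 56 - 40*s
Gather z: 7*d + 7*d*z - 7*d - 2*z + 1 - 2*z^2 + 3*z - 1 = -2*z^2 + z*(7*d + 1)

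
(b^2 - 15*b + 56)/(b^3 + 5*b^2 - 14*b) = (b^2 - 15*b + 56)/(b*(b^2 + 5*b - 14))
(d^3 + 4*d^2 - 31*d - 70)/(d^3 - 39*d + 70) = (d + 2)/(d - 2)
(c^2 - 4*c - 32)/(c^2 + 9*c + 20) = (c - 8)/(c + 5)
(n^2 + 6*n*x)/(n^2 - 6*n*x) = (n + 6*x)/(n - 6*x)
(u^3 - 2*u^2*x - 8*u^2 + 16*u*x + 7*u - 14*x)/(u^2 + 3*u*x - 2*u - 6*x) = (u^3 - 2*u^2*x - 8*u^2 + 16*u*x + 7*u - 14*x)/(u^2 + 3*u*x - 2*u - 6*x)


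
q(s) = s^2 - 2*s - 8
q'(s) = 2*s - 2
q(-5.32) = 30.94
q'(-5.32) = -12.64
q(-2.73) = 4.91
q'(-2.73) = -7.46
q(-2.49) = 3.18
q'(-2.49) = -6.98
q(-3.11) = 7.89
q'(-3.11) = -8.22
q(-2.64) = 4.25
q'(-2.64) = -7.28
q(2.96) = -5.16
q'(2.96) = 3.92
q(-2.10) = 0.61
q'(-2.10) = -6.20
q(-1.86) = -0.82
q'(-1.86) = -5.72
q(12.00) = 112.00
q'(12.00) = 22.00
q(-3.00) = 7.00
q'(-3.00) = -8.00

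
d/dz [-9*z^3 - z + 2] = -27*z^2 - 1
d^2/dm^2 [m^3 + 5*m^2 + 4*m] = 6*m + 10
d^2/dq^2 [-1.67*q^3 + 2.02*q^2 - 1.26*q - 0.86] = 4.04 - 10.02*q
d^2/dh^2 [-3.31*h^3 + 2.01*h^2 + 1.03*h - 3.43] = 4.02 - 19.86*h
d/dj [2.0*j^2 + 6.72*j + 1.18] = 4.0*j + 6.72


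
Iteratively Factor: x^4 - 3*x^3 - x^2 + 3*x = (x + 1)*(x^3 - 4*x^2 + 3*x) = x*(x + 1)*(x^2 - 4*x + 3) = x*(x - 3)*(x + 1)*(x - 1)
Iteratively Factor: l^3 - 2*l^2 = (l)*(l^2 - 2*l) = l*(l - 2)*(l)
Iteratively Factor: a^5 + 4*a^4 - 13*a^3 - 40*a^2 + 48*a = (a)*(a^4 + 4*a^3 - 13*a^2 - 40*a + 48) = a*(a + 4)*(a^3 - 13*a + 12) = a*(a - 1)*(a + 4)*(a^2 + a - 12) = a*(a - 3)*(a - 1)*(a + 4)*(a + 4)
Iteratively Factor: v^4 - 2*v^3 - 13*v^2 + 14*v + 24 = (v + 3)*(v^3 - 5*v^2 + 2*v + 8) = (v + 1)*(v + 3)*(v^2 - 6*v + 8) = (v - 4)*(v + 1)*(v + 3)*(v - 2)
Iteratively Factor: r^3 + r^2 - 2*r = (r - 1)*(r^2 + 2*r) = r*(r - 1)*(r + 2)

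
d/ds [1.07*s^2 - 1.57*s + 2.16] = 2.14*s - 1.57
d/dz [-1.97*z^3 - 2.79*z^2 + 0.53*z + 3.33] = -5.91*z^2 - 5.58*z + 0.53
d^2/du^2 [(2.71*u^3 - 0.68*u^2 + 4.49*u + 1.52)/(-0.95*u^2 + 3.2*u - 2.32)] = (-1.06581410364015e-14*u^5 + 1.4210854715202e-14*u^4 - 47.52517*u^3 + 103.49112*u^2 - 0.417263999999996*u - 83.776896)/(0.857375*u^6 - 8.664*u^5 + 35.4654*u^4 - 75.0848*u^3 + 86.61024*u^2 - 51.67104*u + 12.487168)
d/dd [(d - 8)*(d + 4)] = 2*d - 4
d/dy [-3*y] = -3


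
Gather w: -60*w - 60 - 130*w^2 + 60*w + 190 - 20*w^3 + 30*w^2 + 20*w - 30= -20*w^3 - 100*w^2 + 20*w + 100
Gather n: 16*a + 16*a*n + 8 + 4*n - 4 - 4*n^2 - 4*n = 16*a*n + 16*a - 4*n^2 + 4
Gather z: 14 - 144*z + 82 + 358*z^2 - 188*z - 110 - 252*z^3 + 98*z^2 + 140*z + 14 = -252*z^3 + 456*z^2 - 192*z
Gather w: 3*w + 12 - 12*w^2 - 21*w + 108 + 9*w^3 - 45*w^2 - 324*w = 9*w^3 - 57*w^2 - 342*w + 120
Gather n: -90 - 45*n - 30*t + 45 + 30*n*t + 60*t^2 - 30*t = n*(30*t - 45) + 60*t^2 - 60*t - 45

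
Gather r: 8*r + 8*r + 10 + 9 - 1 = 16*r + 18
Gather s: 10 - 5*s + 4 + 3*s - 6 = 8 - 2*s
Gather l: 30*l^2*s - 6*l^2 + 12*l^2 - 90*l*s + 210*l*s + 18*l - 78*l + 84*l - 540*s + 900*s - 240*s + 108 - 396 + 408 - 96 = l^2*(30*s + 6) + l*(120*s + 24) + 120*s + 24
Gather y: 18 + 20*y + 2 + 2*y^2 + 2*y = 2*y^2 + 22*y + 20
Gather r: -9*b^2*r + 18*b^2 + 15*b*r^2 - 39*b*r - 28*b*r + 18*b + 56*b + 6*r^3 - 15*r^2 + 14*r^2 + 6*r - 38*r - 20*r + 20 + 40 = 18*b^2 + 74*b + 6*r^3 + r^2*(15*b - 1) + r*(-9*b^2 - 67*b - 52) + 60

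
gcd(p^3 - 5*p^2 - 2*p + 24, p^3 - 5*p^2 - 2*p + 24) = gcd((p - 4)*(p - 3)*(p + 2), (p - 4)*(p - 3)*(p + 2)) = p^3 - 5*p^2 - 2*p + 24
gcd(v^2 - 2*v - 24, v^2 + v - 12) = v + 4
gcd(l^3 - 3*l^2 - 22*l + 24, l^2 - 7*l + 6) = l^2 - 7*l + 6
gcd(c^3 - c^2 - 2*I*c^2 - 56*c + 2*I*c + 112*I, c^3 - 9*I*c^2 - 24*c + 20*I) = c - 2*I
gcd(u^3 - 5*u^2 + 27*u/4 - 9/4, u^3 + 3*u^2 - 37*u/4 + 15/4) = u^2 - 2*u + 3/4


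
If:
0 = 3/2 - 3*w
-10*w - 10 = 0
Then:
No Solution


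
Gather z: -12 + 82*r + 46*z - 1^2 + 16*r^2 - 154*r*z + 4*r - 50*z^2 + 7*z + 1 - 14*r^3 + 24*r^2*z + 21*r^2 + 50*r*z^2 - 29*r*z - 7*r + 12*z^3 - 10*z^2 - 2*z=-14*r^3 + 37*r^2 + 79*r + 12*z^3 + z^2*(50*r - 60) + z*(24*r^2 - 183*r + 51) - 12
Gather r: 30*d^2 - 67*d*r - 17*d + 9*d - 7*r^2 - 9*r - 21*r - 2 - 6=30*d^2 - 8*d - 7*r^2 + r*(-67*d - 30) - 8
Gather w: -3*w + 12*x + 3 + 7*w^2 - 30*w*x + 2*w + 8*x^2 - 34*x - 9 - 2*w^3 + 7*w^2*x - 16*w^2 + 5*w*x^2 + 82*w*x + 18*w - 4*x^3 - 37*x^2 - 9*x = -2*w^3 + w^2*(7*x - 9) + w*(5*x^2 + 52*x + 17) - 4*x^3 - 29*x^2 - 31*x - 6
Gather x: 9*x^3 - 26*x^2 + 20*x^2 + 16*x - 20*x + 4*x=9*x^3 - 6*x^2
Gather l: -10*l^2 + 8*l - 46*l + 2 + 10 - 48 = -10*l^2 - 38*l - 36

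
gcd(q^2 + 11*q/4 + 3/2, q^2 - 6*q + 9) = 1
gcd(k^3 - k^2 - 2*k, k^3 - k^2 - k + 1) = k + 1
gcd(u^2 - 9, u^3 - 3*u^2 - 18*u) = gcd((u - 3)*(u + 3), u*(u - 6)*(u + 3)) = u + 3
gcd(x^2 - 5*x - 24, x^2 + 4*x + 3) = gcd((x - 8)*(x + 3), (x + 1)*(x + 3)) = x + 3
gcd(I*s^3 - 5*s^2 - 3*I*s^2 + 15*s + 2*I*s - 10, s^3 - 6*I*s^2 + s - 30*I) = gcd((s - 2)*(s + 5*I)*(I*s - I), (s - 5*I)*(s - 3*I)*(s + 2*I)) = 1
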